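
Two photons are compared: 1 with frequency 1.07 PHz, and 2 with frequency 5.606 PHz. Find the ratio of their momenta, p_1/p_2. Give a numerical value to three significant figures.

p_1 = 2.365 × 10^-27 kg·m/s (from frequency = 1.07 PHz, via p = hf/c).
p_2 = 1.239 × 10^-26 kg·m/s (from frequency = 5.606 PHz, via p = hf/c).
Ratio = 2.365 × 10^-27 / 1.239 × 10^-26 = 0.191.

0.191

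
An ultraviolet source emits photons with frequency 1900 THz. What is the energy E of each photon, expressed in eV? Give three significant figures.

7.86 eV

Use h = 6.62607015·10^-34 J·s, 1 eV = 1.602176634·10^-19 J.
First convert: f = 1900 THz = 1.9·10^15 Hz.
The photon relation is E = hf, giving E = 1.259·10^-18 J.
Converting to eV: E = 7.858 eV ≈ 7.86 eV.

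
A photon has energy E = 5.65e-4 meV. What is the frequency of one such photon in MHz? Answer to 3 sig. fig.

137 MHz

Take h = 6.62607015e-34 J·s, 1 eV = 1.602176634e-19 J.
In SI units: E = 5.65e-4 meV = 9.0523e-26 J.
Since f = E/h for a photon, f = 1.366e8 Hz.
Converting to MHz: f = 136.6 MHz ≈ 137 MHz.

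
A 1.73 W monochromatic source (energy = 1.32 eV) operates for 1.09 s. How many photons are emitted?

8.92e18 photons

Total energy: E_total = P·t = 1.73 × 1.09 = 1.886 J.
Per-photon energy: E = 2.115e-19 J.
N = E_total / E_photon = 8.92e18.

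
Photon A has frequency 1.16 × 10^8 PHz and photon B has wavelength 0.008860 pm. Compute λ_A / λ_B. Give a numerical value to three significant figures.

λ_A = 2.584 × 10^-15 m (from frequency = 1.16 × 10^8 PHz, via λ = c/f).
λ_B = 8.860 × 10^-15 m (from wavelength = 0.008860 pm, via λ given directly).
Ratio = 2.584 × 10^-15 / 8.860 × 10^-15 = 0.292.

0.292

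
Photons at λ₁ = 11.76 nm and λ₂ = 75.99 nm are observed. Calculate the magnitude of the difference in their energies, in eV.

89.1 eV

Using E = hc/λ: E₁ = 1.6892 × 10^-17 J, E₂ = 2.6141 × 10^-18 J.
|ΔE| = |1.6892 × 10^-17 − 2.6141 × 10^-18| = 1.43 × 10^-17 J = 89.1 eV.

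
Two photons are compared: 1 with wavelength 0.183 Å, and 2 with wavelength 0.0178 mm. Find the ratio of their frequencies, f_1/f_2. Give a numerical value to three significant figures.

f_1 = 1.638 × 10^19 Hz (from wavelength = 0.183 Å, via f = c/λ).
f_2 = 1.684 × 10^13 Hz (from wavelength = 0.0178 mm, via f = c/λ).
Ratio = 1.638 × 10^19 / 1.684 × 10^13 = 9.73 × 10^5.

9.73 × 10^5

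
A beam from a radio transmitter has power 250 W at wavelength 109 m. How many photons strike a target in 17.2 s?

2.36e30 photons

Total energy: E_total = P·t = 250 × 17.2 = 4300 J.
Per-photon energy: E = 1.822e-27 J.
N = E_total / E_photon = 2.36e30.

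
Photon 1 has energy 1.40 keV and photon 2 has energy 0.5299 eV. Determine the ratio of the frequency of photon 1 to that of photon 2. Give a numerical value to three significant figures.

2640

f_1 = 3.385 × 10^17 Hz (from energy = 1.40 keV, via f = E/h).
f_2 = 1.281 × 10^14 Hz (from energy = 0.5299 eV, via f = E/h).
Ratio = 3.385 × 10^17 / 1.281 × 10^14 = 2640.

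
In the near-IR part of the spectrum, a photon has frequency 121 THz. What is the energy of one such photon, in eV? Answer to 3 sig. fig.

0.500 eV

First convert: f = 121 THz = 1.21e14 Hz.
For a photon E = hf, so E = 8.018e-20 J.
Converting to eV: E = 0.5004 eV ≈ 0.500 eV.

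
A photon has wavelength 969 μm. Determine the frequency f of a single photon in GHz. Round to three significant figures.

309 GHz

(c = 2.99792458e8 m/s.)
Convert to SI: λ = 969 μm = 9.69e-4 m.
Since f = c/λ for a photon, f = 3.094e11 Hz.
Converting to GHz: f = 309.4 GHz ≈ 309 GHz.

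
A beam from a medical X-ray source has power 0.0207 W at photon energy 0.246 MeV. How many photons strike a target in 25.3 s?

1.33·10^13 photons

Total energy: E_total = P·t = 0.0207 × 25.3 = 0.5237 J.
Per-photon energy: E = 3.941·10^-14 J.
N = E_total / E_photon = 1.33·10^13.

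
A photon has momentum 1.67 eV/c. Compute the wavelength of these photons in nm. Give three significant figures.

742 nm

First convert: p = 1.67 eV/c = 8.9250 × 10^-28 kg·m/s.
Since λ = h/p for a photon, λ = 7.424 × 10^-7 m.
Converting to nm: λ = 742.4 nm ≈ 742 nm.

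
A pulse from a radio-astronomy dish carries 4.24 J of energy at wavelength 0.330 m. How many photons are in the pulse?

Per-photon energy: E = 6.020 × 10^-25 J (from wavelength = 0.330 m).
N = E_total / E_photon = 4.24 J / 6.020 × 10^-25 J = 7.04 × 10^24.

7.04 × 10^24 photons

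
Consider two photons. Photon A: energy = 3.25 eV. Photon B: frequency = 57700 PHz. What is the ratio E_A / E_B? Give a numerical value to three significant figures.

1.36e-5

E_A = 5.207e-19 J (from energy = 3.25 eV, via E given directly).
E_B = 3.823e-14 J (from frequency = 57700 PHz, via E = hf).
Ratio = 5.207e-19 / 3.823e-14 = 1.36e-5.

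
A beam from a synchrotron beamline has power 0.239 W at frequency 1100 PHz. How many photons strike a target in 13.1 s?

Total energy: E_total = P·t = 0.239 × 13.1 = 3.131 J.
Per-photon energy: E = 7.289 × 10^-16 J.
N = E_total / E_photon = 4.30 × 10^15.

4.30 × 10^15 photons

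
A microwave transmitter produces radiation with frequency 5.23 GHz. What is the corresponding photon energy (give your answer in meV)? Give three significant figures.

Take h = 6.62607015 × 10^-34 J·s, 1 eV = 1.602176634 × 10^-19 J.
Convert to SI: f = 5.23 GHz = 5.23 × 10^9 Hz.
Since E = hf for a photon, E = 3.465 × 10^-24 J.
Converting to meV: E = 0.02163 meV ≈ 0.0216 meV.

0.0216 meV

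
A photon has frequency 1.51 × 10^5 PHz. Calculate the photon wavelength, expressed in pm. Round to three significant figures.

(c = 2.99792458 × 10^8 m/s.)
Convert to SI: f = 1.51 × 10^5 PHz = 1.51 × 10^20 Hz.
For a photon λ = c/f, so λ = 1.985 × 10^-12 m.
Converting to pm: λ = 1.985 pm ≈ 1.99 pm.

1.99 pm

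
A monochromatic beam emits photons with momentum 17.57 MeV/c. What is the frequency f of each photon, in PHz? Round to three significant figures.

4.25 × 10^6 PHz

In SI units: p = 17.57 MeV/c = 9.3899 × 10^-21 kg·m/s.
Since f = pc/h for a photon, f = 4.248 × 10^21 Hz.
Converting to PHz: f = 4.248 × 10^6 PHz ≈ 4.25 × 10^6 PHz.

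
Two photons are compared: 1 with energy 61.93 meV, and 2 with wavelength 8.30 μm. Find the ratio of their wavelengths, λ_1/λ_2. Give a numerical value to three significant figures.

λ_1 = 2.002e-5 m (from energy = 61.93 meV, via λ = hc/E).
λ_2 = 8.300e-6 m (from wavelength = 8.30 μm, via λ given directly).
Ratio = 2.002e-5 / 8.300e-6 = 2.41.

2.41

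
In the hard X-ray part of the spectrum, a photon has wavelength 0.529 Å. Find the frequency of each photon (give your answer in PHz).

Convert to SI: λ = 0.529 Å = 5.29·10^-11 m.
Apply f = c/λ: f = 5.667·10^18 Hz.
Converting to PHz: f = 5667 PHz ≈ 5670 PHz.

5670 PHz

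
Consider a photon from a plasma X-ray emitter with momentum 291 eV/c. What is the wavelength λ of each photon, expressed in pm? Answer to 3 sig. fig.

In SI units: p = 291 eV/c = 1.5552 × 10^-25 kg·m/s.
Apply λ = h/p: λ = 4.261 × 10^-9 m.
Converting to pm: λ = 4261 pm ≈ 4260 pm.

4260 pm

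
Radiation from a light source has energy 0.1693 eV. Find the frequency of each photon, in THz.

In SI units: E = 0.1693 eV = 2.7125 × 10^-20 J.
Apply f = E/h: f = 4.094 × 10^13 Hz.
Converting to THz: f = 40.94 THz ≈ 40.9 THz.

40.9 THz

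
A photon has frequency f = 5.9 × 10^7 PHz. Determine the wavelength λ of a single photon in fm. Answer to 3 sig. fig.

5.08 fm

Take c = 2.99792458 × 10^8 m/s.
In SI units: f = 5.9 × 10^7 PHz = 5.9 × 10^22 Hz.
For a photon λ = c/f, so λ = 5.081 × 10^-15 m.
Converting to fm: λ = 5.081 fm ≈ 5.08 fm.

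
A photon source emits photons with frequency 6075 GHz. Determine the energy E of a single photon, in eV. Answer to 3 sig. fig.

0.0251 eV

In SI units: f = 6075 GHz = 6.075·10^12 Hz.
Apply E = hf: E = 4.025·10^-21 J.
Converting to eV: E = 0.02512 eV ≈ 0.0251 eV.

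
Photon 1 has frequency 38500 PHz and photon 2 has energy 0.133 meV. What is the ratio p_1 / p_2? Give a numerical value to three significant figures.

p_1 = 8.509·10^-23 kg·m/s (from frequency = 38500 PHz, via p = hf/c).
p_2 = 7.108·10^-32 kg·m/s (from energy = 0.133 meV, via p = E/c).
Ratio = 8.509·10^-23 / 7.108·10^-32 = 1.20·10^9.

1.20·10^9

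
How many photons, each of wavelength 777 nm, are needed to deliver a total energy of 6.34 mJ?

2.48e16 photons

Per-photon energy: E = 2.557e-19 J (from wavelength = 777 nm).
N = E_total / E_photon = 0.00634 J / 2.557e-19 J = 2.48e16.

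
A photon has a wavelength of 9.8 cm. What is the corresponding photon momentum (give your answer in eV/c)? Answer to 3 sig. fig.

First convert: λ = 9.8 cm = 0.098 m.
For a photon p = h/λ, so p = 6.761·10^-33 kg·m/s.
Converting to eV/c: p = 1.265·10^-5 eV/c ≈ 1.27·10^-5 eV/c.

1.27·10^-5 eV/c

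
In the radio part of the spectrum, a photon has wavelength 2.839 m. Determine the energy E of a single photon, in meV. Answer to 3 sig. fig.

4.37e-4 meV

Since E = hc/λ for a photon, E = 6.997e-26 J.
Converting to meV: E = 4.367e-4 meV ≈ 4.37e-4 meV.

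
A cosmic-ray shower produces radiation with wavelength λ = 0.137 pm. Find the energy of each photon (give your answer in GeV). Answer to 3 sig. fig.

9.05e-3 GeV

Use h = 6.62607015e-34 J·s, c = 2.99792458e8 m/s, 1 eV = 1.602176634e-19 J.
In SI units: λ = 0.137 pm = 1.37e-13 m.
The photon relation is E = hc/λ, giving E = 1.450e-12 J.
Converting to GeV: E = 0.009050 GeV ≈ 9.05e-3 GeV.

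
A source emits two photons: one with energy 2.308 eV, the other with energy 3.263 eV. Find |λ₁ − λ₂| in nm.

Using λ = hc/E: λ₁ = 5.3719 × 10^-7 m, λ₂ = 3.7997 × 10^-7 m.
|Δλ| = |5.3719 × 10^-7 − 3.7997 × 10^-7| = 1.57 × 10^-7 m = 157 nm.

157 nm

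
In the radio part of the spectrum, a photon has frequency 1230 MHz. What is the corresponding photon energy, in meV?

Take h = 6.62607015·10^-34 J·s, 1 eV = 1.602176634·10^-19 J.
First convert: f = 1230 MHz = 1.23·10^9 Hz.
Since E = hf for a photon, E = 8.150·10^-25 J.
Converting to meV: E = 0.005087 meV ≈ 5.09·10^-3 meV.

5.09·10^-3 meV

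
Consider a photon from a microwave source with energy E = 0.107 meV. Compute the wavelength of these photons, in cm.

1.16 cm

Convert to SI: E = 0.107 meV = 1.7143·10^-23 J.
Since λ = hc/E for a photon, λ = 0.01159 m.
Converting to cm: λ = 1.159 cm ≈ 1.16 cm.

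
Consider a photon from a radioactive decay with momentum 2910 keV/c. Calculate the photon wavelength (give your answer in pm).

0.426 pm

Take h = 6.62607015 × 10^-34 J·s, c = 2.99792458 × 10^8 m/s, 1 eV = 1.602176634 × 10^-19 J.
First convert: p = 2910 keV/c = 1.5552 × 10^-21 kg·m/s.
Apply λ = h/p: λ = 4.261 × 10^-13 m.
Converting to pm: λ = 0.4261 pm ≈ 0.426 pm.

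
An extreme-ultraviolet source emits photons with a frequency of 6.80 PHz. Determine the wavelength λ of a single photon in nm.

Convert to SI: f = 6.80 PHz = 6.80·10^15 Hz.
Since λ = c/f for a photon, λ = 4.409·10^-8 m.
Converting to nm: λ = 44.09 nm ≈ 44.1 nm.

44.1 nm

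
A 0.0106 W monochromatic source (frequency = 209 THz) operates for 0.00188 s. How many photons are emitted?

1.44e14 photons

Total energy: E_total = P·t = 0.0106 × 0.00188 = 1.993e-5 J.
Per-photon energy: E = 1.385e-19 J.
N = E_total / E_photon = 1.44e14.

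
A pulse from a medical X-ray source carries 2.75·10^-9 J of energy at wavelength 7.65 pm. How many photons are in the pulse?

Per-photon energy: E = 2.597·10^-14 J (from wavelength = 7.65 pm).
N = E_total / E_photon = 2.75·10^-9 J / 2.597·10^-14 J = 1.06·10^5.

1.06·10^5 photons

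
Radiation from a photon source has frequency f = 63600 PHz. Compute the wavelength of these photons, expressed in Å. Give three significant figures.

Convert to SI: f = 63600 PHz = 6.36 × 10^19 Hz.
The photon relation is λ = c/f, giving λ = 4.714 × 10^-12 m.
Converting to Å: λ = 0.04714 Å ≈ 0.0471 Å.

0.0471 Å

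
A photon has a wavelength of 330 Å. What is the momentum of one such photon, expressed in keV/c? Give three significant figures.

(h = 6.62607015 × 10^-34 J·s, c = 2.99792458 × 10^8 m/s, 1 eV = 1.602176634 × 10^-19 J.)
In SI units: λ = 330 Å = 3.3 × 10^-8 m.
Apply p = h/λ: p = 2.008 × 10^-26 kg·m/s.
Converting to keV/c: p = 0.03757 keV/c ≈ 0.0376 keV/c.

0.0376 keV/c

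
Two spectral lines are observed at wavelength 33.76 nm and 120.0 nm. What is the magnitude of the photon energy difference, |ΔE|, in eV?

Using E = hc/λ: E₁ = 5.8840e-18 J, E₂ = 1.6554e-18 J.
|ΔE| = |5.8840e-18 − 1.6554e-18| = 4.23e-18 J = 26.4 eV.

26.4 eV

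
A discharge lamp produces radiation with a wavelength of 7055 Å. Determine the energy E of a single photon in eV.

Use h = 6.62607015e-34 J·s, c = 2.99792458e8 m/s, 1 eV = 1.602176634e-19 J.
Convert to SI: λ = 7055 Å = 7.055e-7 m.
Apply E = hc/λ: E = 2.816e-19 J.
Converting to eV: E = 1.757 eV ≈ 1.76 eV.

1.76 eV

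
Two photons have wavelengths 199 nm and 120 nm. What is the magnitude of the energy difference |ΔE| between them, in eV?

Using E = hc/λ: E₁ = 9.982e-19 J, E₂ = 1.655e-18 J.
|ΔE| = |9.982e-19 − 1.655e-18| = 6.57e-19 J = 4.10 eV.

4.10 eV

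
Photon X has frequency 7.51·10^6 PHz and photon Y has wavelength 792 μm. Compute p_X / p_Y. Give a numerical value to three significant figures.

p_X = 1.660·10^-20 kg·m/s (from frequency = 7.51·10^6 PHz, via p = hf/c).
p_Y = 8.366·10^-31 kg·m/s (from wavelength = 792 μm, via p = h/λ).
Ratio = 1.660·10^-20 / 8.366·10^-31 = 1.98·10^10.

1.98·10^10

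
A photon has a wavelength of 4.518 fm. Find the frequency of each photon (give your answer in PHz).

6.64 × 10^7 PHz

In SI units: λ = 4.518 fm = 4.518 × 10^-15 m.
The photon relation is f = c/λ, giving f = 6.636 × 10^22 Hz.
Converting to PHz: f = 6.636 × 10^7 PHz ≈ 6.64 × 10^7 PHz.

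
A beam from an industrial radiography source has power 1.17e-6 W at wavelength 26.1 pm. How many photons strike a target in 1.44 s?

2.21e8 photons

Total energy: E_total = P·t = 1.17e-6 × 1.44 = 1.685e-6 J.
Per-photon energy: E = 7.611e-15 J.
N = E_total / E_photon = 2.21e8.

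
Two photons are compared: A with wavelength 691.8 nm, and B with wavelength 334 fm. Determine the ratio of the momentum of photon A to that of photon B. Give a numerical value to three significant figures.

4.83 × 10^-7

p_A = 9.578 × 10^-28 kg·m/s (from wavelength = 691.8 nm, via p = h/λ).
p_B = 1.984 × 10^-21 kg·m/s (from wavelength = 334 fm, via p = h/λ).
Ratio = 9.578 × 10^-28 / 1.984 × 10^-21 = 4.83 × 10^-7.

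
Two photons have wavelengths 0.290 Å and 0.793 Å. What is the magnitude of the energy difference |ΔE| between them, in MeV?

0.0271 MeV

Using E = hc/λ: E₁ = 6.850 × 10^-15 J, E₂ = 2.505 × 10^-15 J.
|ΔE| = |6.850 × 10^-15 − 2.505 × 10^-15| = 4.34 × 10^-15 J = 0.0271 MeV.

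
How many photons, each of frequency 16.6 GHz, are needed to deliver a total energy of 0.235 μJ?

2.14 × 10^16 photons

Per-photon energy: E = 1.100 × 10^-23 J (from frequency = 16.6 GHz).
N = E_total / E_photon = 2.35 × 10^-7 J / 1.100 × 10^-23 J = 2.14 × 10^16.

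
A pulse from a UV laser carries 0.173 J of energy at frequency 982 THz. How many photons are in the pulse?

Per-photon energy: E = 6.507 × 10^-19 J (from frequency = 982 THz).
N = E_total / E_photon = 0.173 J / 6.507 × 10^-19 J = 2.66 × 10^17.

2.66 × 10^17 photons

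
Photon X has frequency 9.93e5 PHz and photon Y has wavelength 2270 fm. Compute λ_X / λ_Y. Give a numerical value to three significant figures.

0.133

λ_X = 3.019e-13 m (from frequency = 9.93e5 PHz, via λ = c/f).
λ_Y = 2.270e-12 m (from wavelength = 2270 fm, via λ given directly).
Ratio = 3.019e-13 / 2.270e-12 = 0.133.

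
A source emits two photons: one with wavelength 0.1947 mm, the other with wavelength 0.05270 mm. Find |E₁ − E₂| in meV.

Using E = hc/λ: E₁ = 1.0203e-21 J, E₂ = 3.7693e-21 J.
|ΔE| = |1.0203e-21 − 3.7693e-21| = 2.75e-21 J = 17.2 meV.

17.2 meV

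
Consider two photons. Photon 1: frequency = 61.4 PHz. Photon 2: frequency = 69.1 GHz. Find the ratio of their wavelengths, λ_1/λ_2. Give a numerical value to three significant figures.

1.13 × 10^-6

λ_1 = 4.883 × 10^-9 m (from frequency = 61.4 PHz, via λ = c/f).
λ_2 = 0.004339 m (from frequency = 69.1 GHz, via λ = c/f).
Ratio = 4.883 × 10^-9 / 0.004339 = 1.13 × 10^-6.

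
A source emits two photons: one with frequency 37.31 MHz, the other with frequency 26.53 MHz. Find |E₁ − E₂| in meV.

Using E = hf: E₁ = 2.4722 × 10^-26 J, E₂ = 1.7579 × 10^-26 J.
|ΔE| = |2.4722 × 10^-26 − 1.7579 × 10^-26| = 7.14 × 10^-27 J = 4.46 × 10^-5 meV.

4.46 × 10^-5 meV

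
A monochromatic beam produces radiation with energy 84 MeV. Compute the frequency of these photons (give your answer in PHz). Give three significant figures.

2.03e7 PHz

Take h = 6.62607015e-34 J·s, 1 eV = 1.602176634e-19 J.
In SI units: E = 84 MeV = 1.3458e-11 J.
Since f = E/h for a photon, f = 2.031e22 Hz.
Converting to PHz: f = 2.031e7 PHz ≈ 2.03e7 PHz.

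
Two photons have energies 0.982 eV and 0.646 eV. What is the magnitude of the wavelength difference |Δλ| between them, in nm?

Using λ = hc/E: λ₁ = 1.263e-6 m, λ₂ = 1.919e-6 m.
|Δλ| = |1.263e-6 − 1.919e-6| = 6.57e-7 m = 657 nm.

657 nm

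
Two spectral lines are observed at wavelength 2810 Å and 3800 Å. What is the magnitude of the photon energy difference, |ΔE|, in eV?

1.15 eV

Using E = hc/λ: E₁ = 7.069·10^-19 J, E₂ = 5.227·10^-19 J.
|ΔE| = |7.069·10^-19 − 5.227·10^-19| = 1.84·10^-19 J = 1.15 eV.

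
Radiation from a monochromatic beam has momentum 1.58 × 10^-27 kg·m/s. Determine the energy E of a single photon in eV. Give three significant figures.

2.96 eV

For a photon E = pc, so E = 4.737 × 10^-19 J.
Converting to eV: E = 2.956 eV ≈ 2.96 eV.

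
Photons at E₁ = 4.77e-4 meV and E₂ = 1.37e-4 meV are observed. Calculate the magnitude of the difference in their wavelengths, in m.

6.45 m

Using λ = hc/E: λ₁ = 2.599 m, λ₂ = 9.050 m.
|Δλ| = |2.599 − 9.050| = 6.45 m.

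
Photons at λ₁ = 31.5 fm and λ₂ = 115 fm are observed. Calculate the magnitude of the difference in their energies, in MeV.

Using E = hc/λ: E₁ = 6.306e-12 J, E₂ = 1.727e-12 J.
|ΔE| = |6.306e-12 − 1.727e-12| = 4.58e-12 J = 28.6 MeV.

28.6 MeV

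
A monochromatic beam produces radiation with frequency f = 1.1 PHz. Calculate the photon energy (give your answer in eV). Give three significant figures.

First convert: f = 1.1 PHz = 1.1·10^15 Hz.
For a photon E = hf, so E = 7.289·10^-19 J.
Converting to eV: E = 4.549 eV ≈ 4.55 eV.

4.55 eV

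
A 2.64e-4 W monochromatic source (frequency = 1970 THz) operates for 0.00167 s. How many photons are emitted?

Total energy: E_total = P·t = 2.64e-4 × 0.00167 = 4.409e-7 J.
Per-photon energy: E = 1.305e-18 J.
N = E_total / E_photon = 3.38e11.

3.38e11 photons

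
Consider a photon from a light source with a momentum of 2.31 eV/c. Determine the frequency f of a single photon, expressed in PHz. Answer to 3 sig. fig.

Take h = 6.62607015e-34 J·s, c = 2.99792458e8 m/s, 1 eV = 1.602176634e-19 J.
Convert to SI: p = 2.31 eV/c = 1.2345e-27 kg·m/s.
Apply f = pc/h: f = 5.586e14 Hz.
Converting to PHz: f = 0.5586 PHz ≈ 0.559 PHz.

0.559 PHz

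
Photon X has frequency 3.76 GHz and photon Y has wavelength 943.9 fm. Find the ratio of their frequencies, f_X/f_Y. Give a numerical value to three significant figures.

1.18·10^-11

f_X = 3.760·10^9 Hz (from frequency = 3.76 GHz, via f given directly).
f_Y = 3.176·10^20 Hz (from wavelength = 943.9 fm, via f = c/λ).
Ratio = 3.760·10^9 / 3.176·10^20 = 1.18·10^-11.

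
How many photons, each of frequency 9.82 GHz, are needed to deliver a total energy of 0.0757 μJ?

1.16 × 10^16 photons

Per-photon energy: E = 6.507 × 10^-24 J (from frequency = 9.82 GHz).
N = E_total / E_photon = 7.57 × 10^-8 J / 6.507 × 10^-24 J = 1.16 × 10^16.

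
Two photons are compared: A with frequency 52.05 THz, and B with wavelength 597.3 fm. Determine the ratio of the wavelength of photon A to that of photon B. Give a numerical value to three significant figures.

9.64 × 10^6

λ_A = 5.760 × 10^-6 m (from frequency = 52.05 THz, via λ = c/f).
λ_B = 5.973 × 10^-13 m (from wavelength = 597.3 fm, via λ given directly).
Ratio = 5.760 × 10^-6 / 5.973 × 10^-13 = 9.64 × 10^6.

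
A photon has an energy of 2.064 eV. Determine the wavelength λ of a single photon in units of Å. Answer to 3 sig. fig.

6010 Å

First convert: E = 2.064 eV = 3.3069·10^-19 J.
For a photon λ = hc/E, so λ = 6.007·10^-7 m.
Converting to Å: λ = 6007 Å ≈ 6010 Å.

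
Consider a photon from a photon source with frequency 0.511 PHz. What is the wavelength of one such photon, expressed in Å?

First convert: f = 0.511 PHz = 5.11 × 10^14 Hz.
For a photon λ = c/f, so λ = 5.867 × 10^-7 m.
Converting to Å: λ = 5867 Å ≈ 5870 Å.

5870 Å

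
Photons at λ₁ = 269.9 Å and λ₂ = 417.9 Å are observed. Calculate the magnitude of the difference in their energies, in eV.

16.3 eV

Using E = hc/λ: E₁ = 7.3599e-18 J, E₂ = 4.7534e-18 J.
|ΔE| = |7.3599e-18 − 4.7534e-18| = 2.61e-18 J = 16.3 eV.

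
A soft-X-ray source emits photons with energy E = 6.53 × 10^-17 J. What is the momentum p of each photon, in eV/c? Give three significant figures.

408 eV/c

Take c = 2.99792458 × 10^8 m/s, 1 eV = 1.602176634 × 10^-19 J.
The photon relation is p = E/c, giving p = 2.178 × 10^-25 kg·m/s.
Converting to eV/c: p = 407.6 eV/c ≈ 408 eV/c.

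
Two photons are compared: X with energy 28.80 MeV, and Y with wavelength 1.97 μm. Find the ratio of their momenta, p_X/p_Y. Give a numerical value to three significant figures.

p_X = 1.539e-20 kg·m/s (from energy = 28.80 MeV, via p = E/c).
p_Y = 3.363e-28 kg·m/s (from wavelength = 1.97 μm, via p = h/λ).
Ratio = 1.539e-20 / 3.363e-28 = 4.58e7.

4.58e7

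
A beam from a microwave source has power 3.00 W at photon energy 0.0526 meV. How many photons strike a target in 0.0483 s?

Total energy: E_total = P·t = 3.00 × 0.0483 = 0.1449 J.
Per-photon energy: E = 8.427·10^-24 J.
N = E_total / E_photon = 1.72·10^22.

1.72·10^22 photons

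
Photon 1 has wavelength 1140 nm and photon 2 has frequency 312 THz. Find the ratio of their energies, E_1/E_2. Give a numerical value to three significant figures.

0.843

E_1 = 1.742e-19 J (from wavelength = 1140 nm, via E = hc/λ).
E_2 = 2.067e-19 J (from frequency = 312 THz, via E = hf).
Ratio = 1.742e-19 / 2.067e-19 = 0.843.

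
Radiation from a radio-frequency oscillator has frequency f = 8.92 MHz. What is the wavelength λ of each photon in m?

33.6 m

Use c = 2.99792458 × 10^8 m/s.
First convert: f = 8.92 MHz = 8.92 × 10^6 Hz.
Apply λ = c/f: λ = 33.61 m.
So λ ≈ 33.6 m.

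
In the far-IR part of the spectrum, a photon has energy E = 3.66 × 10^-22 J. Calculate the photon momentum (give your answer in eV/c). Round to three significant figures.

(c = 2.99792458 × 10^8 m/s, 1 eV = 1.602176634 × 10^-19 J.)
Since p = E/c for a photon, p = 1.221 × 10^-30 kg·m/s.
Converting to eV/c: p = 0.002284 eV/c ≈ 2.28 × 10^-3 eV/c.

2.28 × 10^-3 eV/c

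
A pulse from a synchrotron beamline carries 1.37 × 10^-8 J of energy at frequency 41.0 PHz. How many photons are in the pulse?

Per-photon energy: E = 2.717 × 10^-17 J (from frequency = 41.0 PHz).
N = E_total / E_photon = 1.37 × 10^-8 J / 2.717 × 10^-17 J = 5.04 × 10^8.

5.04 × 10^8 photons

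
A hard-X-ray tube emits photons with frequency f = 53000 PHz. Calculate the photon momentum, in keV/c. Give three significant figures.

219 keV/c

Take h = 6.62607015·10^-34 J·s, c = 2.99792458·10^8 m/s, 1 eV = 1.602176634·10^-19 J.
In SI units: f = 53000 PHz = 5.30·10^19 Hz.
Since p = hf/c for a photon, p = 1.171·10^-22 kg·m/s.
Converting to keV/c: p = 219.2 keV/c ≈ 219 keV/c.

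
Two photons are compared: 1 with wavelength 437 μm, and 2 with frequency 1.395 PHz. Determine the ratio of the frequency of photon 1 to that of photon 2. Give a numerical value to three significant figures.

4.92 × 10^-4

f_1 = 6.860 × 10^11 Hz (from wavelength = 437 μm, via f = c/λ).
f_2 = 1.395 × 10^15 Hz (from frequency = 1.395 PHz, via f given directly).
Ratio = 6.860 × 10^11 / 1.395 × 10^15 = 4.92 × 10^-4.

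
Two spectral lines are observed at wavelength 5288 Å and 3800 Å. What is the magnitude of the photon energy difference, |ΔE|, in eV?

0.918 eV

Using E = hc/λ: E₁ = 3.7565·10^-19 J, E₂ = 5.2275·10^-19 J.
|ΔE| = |3.7565·10^-19 − 5.2275·10^-19| = 1.47·10^-19 J = 0.918 eV.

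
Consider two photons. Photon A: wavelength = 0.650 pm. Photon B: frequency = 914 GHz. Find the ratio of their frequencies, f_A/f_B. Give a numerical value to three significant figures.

5.05 × 10^8

f_A = 4.612 × 10^20 Hz (from wavelength = 0.650 pm, via f = c/λ).
f_B = 9.140 × 10^11 Hz (from frequency = 914 GHz, via f given directly).
Ratio = 4.612 × 10^20 / 9.140 × 10^11 = 5.05 × 10^8.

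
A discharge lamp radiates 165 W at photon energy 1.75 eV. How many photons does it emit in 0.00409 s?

2.41e18 photons

Total energy: E_total = P·t = 165 × 0.00409 = 0.6748 J.
Per-photon energy: E = 2.804e-19 J.
N = E_total / E_photon = 2.41e18.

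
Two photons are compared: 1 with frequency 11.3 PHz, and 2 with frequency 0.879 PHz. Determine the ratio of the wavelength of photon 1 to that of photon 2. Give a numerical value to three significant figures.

λ_1 = 2.653e-8 m (from frequency = 11.3 PHz, via λ = c/f).
λ_2 = 3.411e-7 m (from frequency = 0.879 PHz, via λ = c/f).
Ratio = 2.653e-8 / 3.411e-7 = 0.0778.

0.0778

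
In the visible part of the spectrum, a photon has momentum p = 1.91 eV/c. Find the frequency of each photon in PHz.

Use h = 6.62607015·10^-34 J·s, c = 2.99792458·10^8 m/s, 1 eV = 1.602176634·10^-19 J.
In SI units: p = 1.91 eV/c = 1.0208·10^-27 kg·m/s.
The photon relation is f = pc/h, giving f = 4.618·10^14 Hz.
Converting to PHz: f = 0.4618 PHz ≈ 0.462 PHz.

0.462 PHz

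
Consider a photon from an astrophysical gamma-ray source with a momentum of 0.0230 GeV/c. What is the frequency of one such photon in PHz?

5.56e6 PHz

Take h = 6.62607015e-34 J·s, c = 2.99792458e8 m/s, 1 eV = 1.602176634e-19 J.
In SI units: p = 0.0230 GeV/c = 1.2292e-20 kg·m/s.
For a photon f = pc/h, so f = 5.561e21 Hz.
Converting to PHz: f = 5.561e6 PHz ≈ 5.56e6 PHz.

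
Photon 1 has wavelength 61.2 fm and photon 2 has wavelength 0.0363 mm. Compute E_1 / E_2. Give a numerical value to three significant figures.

5.93 × 10^8

E_1 = 3.246 × 10^-12 J (from wavelength = 61.2 fm, via E = hc/λ).
E_2 = 5.472 × 10^-21 J (from wavelength = 0.0363 mm, via E = hc/λ).
Ratio = 3.246 × 10^-12 / 5.472 × 10^-21 = 5.93 × 10^8.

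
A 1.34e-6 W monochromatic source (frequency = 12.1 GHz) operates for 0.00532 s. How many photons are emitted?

8.89e14 photons

Total energy: E_total = P·t = 1.34e-6 × 0.00532 = 7.129e-9 J.
Per-photon energy: E = 8.018e-24 J.
N = E_total / E_photon = 8.89e14.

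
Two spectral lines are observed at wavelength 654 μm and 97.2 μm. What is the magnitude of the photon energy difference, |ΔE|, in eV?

0.0109 eV

Using E = hc/λ: E₁ = 3.037e-22 J, E₂ = 2.044e-21 J.
|ΔE| = |3.037e-22 − 2.044e-21| = 1.74e-21 J = 0.0109 eV.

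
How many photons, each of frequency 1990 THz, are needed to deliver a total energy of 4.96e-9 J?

3.76e9 photons

Per-photon energy: E = 1.319e-18 J (from frequency = 1990 THz).
N = E_total / E_photon = 4.96e-9 J / 1.319e-18 J = 3.76e9.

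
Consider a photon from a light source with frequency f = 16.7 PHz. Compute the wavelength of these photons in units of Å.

180 Å

Convert to SI: f = 16.7 PHz = 1.67e16 Hz.
For a photon λ = c/f, so λ = 1.795e-8 m.
Converting to Å: λ = 179.5 Å ≈ 180 Å.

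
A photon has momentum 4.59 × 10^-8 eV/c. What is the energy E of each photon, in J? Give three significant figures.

Convert to SI: p = 4.59 × 10^-8 eV/c = 2.4530 × 10^-35 kg·m/s.
Apply E = pc: E = 7.354 × 10^-27 J.
So E ≈ 7.35 × 10^-27 J.

7.35 × 10^-27 J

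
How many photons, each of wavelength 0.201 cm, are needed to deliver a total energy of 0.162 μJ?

1.64 × 10^15 photons

Per-photon energy: E = 9.883 × 10^-23 J (from wavelength = 0.201 cm).
N = E_total / E_photon = 1.62 × 10^-7 J / 9.883 × 10^-23 J = 1.64 × 10^15.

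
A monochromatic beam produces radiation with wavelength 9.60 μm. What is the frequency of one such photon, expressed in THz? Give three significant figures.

(c = 2.99792458·10^8 m/s.)
First convert: λ = 9.60 μm = 9.60·10^-6 m.
The photon relation is f = c/λ, giving f = 3.123·10^13 Hz.
Converting to THz: f = 31.23 THz ≈ 31.2 THz.

31.2 THz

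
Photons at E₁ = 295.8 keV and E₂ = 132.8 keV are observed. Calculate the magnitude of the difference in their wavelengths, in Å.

Using λ = hc/E: λ₁ = 4.1915e-12 m, λ₂ = 9.3362e-12 m.
|Δλ| = |4.1915e-12 − 9.3362e-12| = 5.14e-12 m = 0.0514 Å.

0.0514 Å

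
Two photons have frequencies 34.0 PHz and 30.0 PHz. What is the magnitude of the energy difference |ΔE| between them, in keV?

0.0165 keV

Using E = hf: E₁ = 2.253 × 10^-17 J, E₂ = 1.988 × 10^-17 J.
|ΔE| = |2.253 × 10^-17 − 1.988 × 10^-17| = 2.65 × 10^-18 J = 0.0165 keV.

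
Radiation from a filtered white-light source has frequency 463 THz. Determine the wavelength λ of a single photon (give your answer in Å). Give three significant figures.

Use c = 2.99792458e8 m/s.
Convert to SI: f = 463 THz = 4.63e14 Hz.
The photon relation is λ = c/f, giving λ = 6.475e-7 m.
Converting to Å: λ = 6475 Å ≈ 6470 Å.

6470 Å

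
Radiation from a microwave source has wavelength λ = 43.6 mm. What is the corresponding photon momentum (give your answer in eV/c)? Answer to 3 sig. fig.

In SI units: λ = 43.6 mm = 0.0436 m.
Apply p = h/λ: p = 1.520 × 10^-32 kg·m/s.
Converting to eV/c: p = 2.844 × 10^-5 eV/c ≈ 2.84 × 10^-5 eV/c.

2.84 × 10^-5 eV/c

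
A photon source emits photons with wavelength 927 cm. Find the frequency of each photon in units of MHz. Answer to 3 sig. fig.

Take c = 2.99792458e8 m/s.
Convert to SI: λ = 927 cm = 9.27 m.
For a photon f = c/λ, so f = 3.234e7 Hz.
Converting to MHz: f = 32.34 MHz ≈ 32.3 MHz.

32.3 MHz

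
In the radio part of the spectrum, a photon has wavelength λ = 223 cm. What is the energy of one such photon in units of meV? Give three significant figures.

In SI units: λ = 223 cm = 2.23 m.
For a photon E = hc/λ, so E = 8.908e-26 J.
Converting to meV: E = 5.560e-4 meV ≈ 5.56e-4 meV.

5.56e-4 meV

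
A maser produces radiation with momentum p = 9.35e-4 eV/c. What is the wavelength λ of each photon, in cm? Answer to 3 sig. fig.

Use h = 6.62607015e-34 J·s, c = 2.99792458e8 m/s, 1 eV = 1.602176634e-19 J.
In SI units: p = 9.35e-4 eV/c = 4.9969e-31 kg·m/s.
Apply λ = h/p: λ = 0.001326 m.
Converting to cm: λ = 0.1326 cm ≈ 0.133 cm.

0.133 cm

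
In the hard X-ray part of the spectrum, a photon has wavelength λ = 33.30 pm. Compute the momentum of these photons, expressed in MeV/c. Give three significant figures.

0.0372 MeV/c

First convert: λ = 33.30 pm = 3.330e-11 m.
Apply p = h/λ: p = 1.990e-23 kg·m/s.
Converting to MeV/c: p = 0.03723 MeV/c ≈ 0.0372 MeV/c.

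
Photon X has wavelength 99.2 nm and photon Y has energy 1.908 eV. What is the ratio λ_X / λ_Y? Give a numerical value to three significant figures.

0.153

λ_X = 9.920 × 10^-8 m (from wavelength = 99.2 nm, via λ given directly).
λ_Y = 6.498 × 10^-7 m (from energy = 1.908 eV, via λ = hc/E).
Ratio = 9.920 × 10^-8 / 6.498 × 10^-7 = 0.153.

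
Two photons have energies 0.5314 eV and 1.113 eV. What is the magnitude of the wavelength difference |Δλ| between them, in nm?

Using λ = hc/E: λ₁ = 2.3332e-6 m, λ₂ = 1.1140e-6 m.
|Δλ| = |2.3332e-6 − 1.1140e-6| = 1.22e-6 m = 1220 nm.

1220 nm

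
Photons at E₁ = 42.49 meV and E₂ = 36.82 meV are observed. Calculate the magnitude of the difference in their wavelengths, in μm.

Using λ = hc/E: λ₁ = 2.9180e-5 m, λ₂ = 3.3673e-5 m.
|Δλ| = |2.9180e-5 − 3.3673e-5| = 4.49e-6 m = 4.49 μm.

4.49 μm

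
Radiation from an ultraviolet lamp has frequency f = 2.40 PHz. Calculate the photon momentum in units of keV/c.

9.93e-3 keV/c

In SI units: f = 2.40 PHz = 2.40e15 Hz.
The photon relation is p = hf/c, giving p = 5.305e-27 kg·m/s.
Converting to keV/c: p = 0.009926 keV/c ≈ 9.93e-3 keV/c.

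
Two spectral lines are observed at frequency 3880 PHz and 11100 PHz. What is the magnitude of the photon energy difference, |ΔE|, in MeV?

Using E = hf: E₁ = 2.571 × 10^-15 J, E₂ = 7.355 × 10^-15 J.
|ΔE| = |2.571 × 10^-15 − 7.355 × 10^-15| = 4.78 × 10^-15 J = 0.0299 MeV.

0.0299 MeV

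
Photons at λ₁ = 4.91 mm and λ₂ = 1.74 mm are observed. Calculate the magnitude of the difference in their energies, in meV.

Using E = hc/λ: E₁ = 4.046 × 10^-23 J, E₂ = 1.142 × 10^-22 J.
|ΔE| = |4.046 × 10^-23 − 1.142 × 10^-22| = 7.37 × 10^-23 J = 0.460 meV.

0.460 meV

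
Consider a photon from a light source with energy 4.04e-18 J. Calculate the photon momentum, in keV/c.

(c = 2.99792458e8 m/s, 1 eV = 1.602176634e-19 J.)
For a photon p = E/c, so p = 1.348e-26 kg·m/s.
Converting to keV/c: p = 0.02522 keV/c ≈ 0.0252 keV/c.

0.0252 keV/c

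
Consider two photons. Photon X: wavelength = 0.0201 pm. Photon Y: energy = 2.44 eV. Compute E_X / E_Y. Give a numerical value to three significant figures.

E_X = 9.883 × 10^-12 J (from wavelength = 0.0201 pm, via E = hc/λ).
E_Y = 3.909 × 10^-19 J (from energy = 2.44 eV, via E given directly).
Ratio = 9.883 × 10^-12 / 3.909 × 10^-19 = 2.53 × 10^7.

2.53 × 10^7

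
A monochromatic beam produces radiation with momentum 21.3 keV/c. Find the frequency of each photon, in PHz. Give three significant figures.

5150 PHz

(h = 6.62607015e-34 J·s, c = 2.99792458e8 m/s, 1 eV = 1.602176634e-19 J.)
First convert: p = 21.3 keV/c = 1.1383e-23 kg·m/s.
Since f = pc/h for a photon, f = 5.150e18 Hz.
Converting to PHz: f = 5150 PHz ≈ 5150 PHz.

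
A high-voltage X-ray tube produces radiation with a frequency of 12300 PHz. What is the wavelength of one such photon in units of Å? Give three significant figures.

0.244 Å

Convert to SI: f = 12300 PHz = 1.23e19 Hz.
For a photon λ = c/f, so λ = 2.437e-11 m.
Converting to Å: λ = 0.2437 Å ≈ 0.244 Å.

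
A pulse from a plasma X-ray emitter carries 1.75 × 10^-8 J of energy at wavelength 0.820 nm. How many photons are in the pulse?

Per-photon energy: E = 2.422 × 10^-16 J (from wavelength = 0.820 nm).
N = E_total / E_photon = 1.75 × 10^-8 J / 2.422 × 10^-16 J = 7.22 × 10^7.

7.22 × 10^7 photons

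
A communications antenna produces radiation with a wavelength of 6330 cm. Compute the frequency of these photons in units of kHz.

(c = 2.99792458e8 m/s.)
First convert: λ = 6330 cm = 63.3 m.
Apply f = c/λ: f = 4.736e6 Hz.
Converting to kHz: f = 4736 kHz ≈ 4740 kHz.

4740 kHz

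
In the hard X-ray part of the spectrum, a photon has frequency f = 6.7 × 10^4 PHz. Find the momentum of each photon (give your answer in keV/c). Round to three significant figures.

First convert: f = 6.7 × 10^4 PHz = 6.7 × 10^19 Hz.
Apply p = hf/c: p = 1.481 × 10^-22 kg·m/s.
Converting to keV/c: p = 277.1 keV/c ≈ 277 keV/c.

277 keV/c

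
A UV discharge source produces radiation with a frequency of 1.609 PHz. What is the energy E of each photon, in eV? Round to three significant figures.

(h = 6.62607015e-34 J·s, 1 eV = 1.602176634e-19 J.)
First convert: f = 1.609 PHz = 1.609e15 Hz.
The photon relation is E = hf, giving E = 1.066e-18 J.
Converting to eV: E = 6.654 eV ≈ 6.65 eV.

6.65 eV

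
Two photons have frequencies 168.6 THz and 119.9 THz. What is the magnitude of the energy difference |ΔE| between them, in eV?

0.201 eV

Using E = hf: E₁ = 1.1172 × 10^-19 J, E₂ = 7.9447 × 10^-20 J.
|ΔE| = |1.1172 × 10^-19 − 7.9447 × 10^-20| = 3.23 × 10^-20 J = 0.201 eV.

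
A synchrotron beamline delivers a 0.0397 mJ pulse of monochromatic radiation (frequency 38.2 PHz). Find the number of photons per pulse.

1.57·10^12 photons

Per-photon energy: E = 2.531·10^-17 J (from frequency = 38.2 PHz).
N = E_total / E_photon = 3.97·10^-5 J / 2.531·10^-17 J = 1.57·10^12.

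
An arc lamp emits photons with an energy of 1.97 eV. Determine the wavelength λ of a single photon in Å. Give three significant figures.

6290 Å

In SI units: E = 1.97 eV = 3.1563e-19 J.
The photon relation is λ = hc/E, giving λ = 6.294e-7 m.
Converting to Å: λ = 6294 Å ≈ 6290 Å.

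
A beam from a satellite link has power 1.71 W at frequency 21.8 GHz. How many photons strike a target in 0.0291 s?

Total energy: E_total = P·t = 1.71 × 0.0291 = 0.04976 J.
Per-photon energy: E = 1.444 × 10^-23 J.
N = E_total / E_photon = 3.44 × 10^21.

3.44 × 10^21 photons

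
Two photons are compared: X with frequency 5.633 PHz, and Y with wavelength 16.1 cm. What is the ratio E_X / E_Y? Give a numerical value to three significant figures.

3.03 × 10^6

E_X = 3.732 × 10^-18 J (from frequency = 5.633 PHz, via E = hf).
E_Y = 1.234 × 10^-24 J (from wavelength = 16.1 cm, via E = hc/λ).
Ratio = 3.732 × 10^-18 / 1.234 × 10^-24 = 3.03 × 10^6.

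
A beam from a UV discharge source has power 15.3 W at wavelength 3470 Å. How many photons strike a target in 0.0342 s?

Total energy: E_total = P·t = 15.3 × 0.0342 = 0.5233 J.
Per-photon energy: E = 5.725 × 10^-19 J.
N = E_total / E_photon = 9.14 × 10^17.

9.14 × 10^17 photons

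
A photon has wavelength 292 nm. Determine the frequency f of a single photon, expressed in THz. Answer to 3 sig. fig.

Convert to SI: λ = 292 nm = 2.92 × 10^-7 m.
The photon relation is f = c/λ, giving f = 1.027 × 10^15 Hz.
Converting to THz: f = 1027 THz ≈ 1030 THz.

1030 THz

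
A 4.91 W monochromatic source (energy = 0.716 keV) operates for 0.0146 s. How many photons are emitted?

Total energy: E_total = P·t = 4.91 × 0.0146 = 0.07169 J.
Per-photon energy: E = 1.147 × 10^-16 J.
N = E_total / E_photon = 6.25 × 10^14.

6.25 × 10^14 photons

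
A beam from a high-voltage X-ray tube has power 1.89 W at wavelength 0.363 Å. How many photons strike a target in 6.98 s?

Total energy: E_total = P·t = 1.89 × 6.98 = 13.19 J.
Per-photon energy: E = 5.472e-15 J.
N = E_total / E_photon = 2.41e15.

2.41e15 photons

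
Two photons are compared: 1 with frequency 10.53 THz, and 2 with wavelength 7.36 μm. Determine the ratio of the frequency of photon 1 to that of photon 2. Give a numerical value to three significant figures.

f_1 = 1.053·10^13 Hz (from frequency = 10.53 THz, via f given directly).
f_2 = 4.073·10^13 Hz (from wavelength = 7.36 μm, via f = c/λ).
Ratio = 1.053·10^13 / 4.073·10^13 = 0.259.

0.259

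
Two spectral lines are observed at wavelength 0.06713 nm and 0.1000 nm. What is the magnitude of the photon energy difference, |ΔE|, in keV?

6.07 keV

Using E = hc/λ: E₁ = 2.9591 × 10^-15 J, E₂ = 1.9864 × 10^-15 J.
|ΔE| = |2.9591 × 10^-15 − 1.9864 × 10^-15| = 9.73 × 10^-16 J = 6.07 keV.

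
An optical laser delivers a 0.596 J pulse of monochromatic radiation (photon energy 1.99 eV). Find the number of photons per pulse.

Per-photon energy: E = 3.188e-19 J (from energy = 1.99 eV).
N = E_total / E_photon = 0.596 J / 3.188e-19 J = 1.87e18.

1.87e18 photons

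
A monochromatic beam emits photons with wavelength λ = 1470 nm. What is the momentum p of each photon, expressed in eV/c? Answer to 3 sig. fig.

(h = 6.62607015e-34 J·s, c = 2.99792458e8 m/s, 1 eV = 1.602176634e-19 J.)
Convert to SI: λ = 1470 nm = 1.47e-6 m.
Apply p = h/λ: p = 4.508e-28 kg·m/s.
Converting to eV/c: p = 0.8434 eV/c ≈ 0.843 eV/c.

0.843 eV/c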